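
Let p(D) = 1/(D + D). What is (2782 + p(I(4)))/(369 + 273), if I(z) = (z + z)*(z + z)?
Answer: 118699/27392 ≈ 4.3333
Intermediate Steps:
I(z) = 4*z**2 (I(z) = (2*z)*(2*z) = 4*z**2)
p(D) = 1/(2*D)
(2782 + p(I(4)))/(369 + 273) = (2782 + 1/(2*((4*4**2))))/(369 + 273) = (2782 + 1/(2*((4*16))))/642 = (2782 + (1/2)/64)*(1/642) = (2782 + (1/2)*(1/64))*(1/642) = (2782 + 1/128)*(1/642) = (356097/128)*(1/642) = 118699/27392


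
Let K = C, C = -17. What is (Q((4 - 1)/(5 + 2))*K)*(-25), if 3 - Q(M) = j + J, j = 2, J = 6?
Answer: -2125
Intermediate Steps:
K = -17
Q(M) = -5 (Q(M) = 3 - (2 + 6) = 3 - 1*8 = 3 - 8 = -5)
(Q((4 - 1)/(5 + 2))*K)*(-25) = -5*(-17)*(-25) = 85*(-25) = -2125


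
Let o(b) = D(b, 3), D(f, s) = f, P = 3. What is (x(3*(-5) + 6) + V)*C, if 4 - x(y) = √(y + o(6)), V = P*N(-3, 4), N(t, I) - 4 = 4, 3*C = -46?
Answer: -1288/3 + 46*I*√3/3 ≈ -429.33 + 26.558*I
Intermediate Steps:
C = -46/3 (C = (⅓)*(-46) = -46/3 ≈ -15.333)
N(t, I) = 8 (N(t, I) = 4 + 4 = 8)
o(b) = b
V = 24 (V = 3*8 = 24)
x(y) = 4 - √(6 + y) (x(y) = 4 - √(y + 6) = 4 - √(6 + y))
(x(3*(-5) + 6) + V)*C = ((4 - √(6 + (3*(-5) + 6))) + 24)*(-46/3) = ((4 - √(6 + (-15 + 6))) + 24)*(-46/3) = ((4 - √(6 - 9)) + 24)*(-46/3) = ((4 - √(-3)) + 24)*(-46/3) = ((4 - I*√3) + 24)*(-46/3) = (28 - I*√3)*(-46/3) = -1288/3 + 46*I*√3/3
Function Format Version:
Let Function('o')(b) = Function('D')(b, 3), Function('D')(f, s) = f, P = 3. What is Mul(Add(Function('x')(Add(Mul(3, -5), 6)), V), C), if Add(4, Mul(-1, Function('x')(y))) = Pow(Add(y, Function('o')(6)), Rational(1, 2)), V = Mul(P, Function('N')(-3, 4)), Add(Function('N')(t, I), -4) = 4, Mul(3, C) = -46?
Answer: Add(Rational(-1288, 3), Mul(Rational(46, 3), I, Pow(3, Rational(1, 2)))) ≈ Add(-429.33, Mul(26.558, I))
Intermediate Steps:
C = Rational(-46, 3) (C = Mul(Rational(1, 3), -46) = Rational(-46, 3) ≈ -15.333)
Function('N')(t, I) = 8 (Function('N')(t, I) = Add(4, 4) = 8)
Function('o')(b) = b
V = 24 (V = Mul(3, 8) = 24)
Function('x')(y) = Add(4, Mul(-1, Pow(Add(6, y), Rational(1, 2)))) (Function('x')(y) = Add(4, Mul(-1, Pow(Add(y, 6), Rational(1, 2)))) = Add(4, Mul(-1, Pow(Add(6, y), Rational(1, 2)))))
Mul(Add(Function('x')(Add(Mul(3, -5), 6)), V), C) = Mul(Add(Add(4, Mul(-1, Pow(Add(6, Add(Mul(3, -5), 6)), Rational(1, 2)))), 24), Rational(-46, 3)) = Mul(Add(Add(4, Mul(-1, Pow(Add(6, Add(-15, 6)), Rational(1, 2)))), 24), Rational(-46, 3)) = Mul(Add(Add(4, Mul(-1, Pow(Add(6, -9), Rational(1, 2)))), 24), Rational(-46, 3)) = Mul(Add(Add(4, Mul(-1, Pow(-3, Rational(1, 2)))), 24), Rational(-46, 3)) = Mul(Add(Add(4, Mul(-1, Mul(I, Pow(3, Rational(1, 2))))), 24), Rational(-46, 3)) = Mul(Add(Add(4, Mul(-1, I, Pow(3, Rational(1, 2)))), 24), Rational(-46, 3)) = Mul(Add(28, Mul(-1, I, Pow(3, Rational(1, 2)))), Rational(-46, 3)) = Add(Rational(-1288, 3), Mul(Rational(46, 3), I, Pow(3, Rational(1, 2))))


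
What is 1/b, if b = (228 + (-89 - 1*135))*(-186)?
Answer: -1/744 ≈ -0.0013441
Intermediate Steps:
b = -744 (b = (228 + (-89 - 135))*(-186) = (228 - 224)*(-186) = 4*(-186) = -744)
1/b = 1/(-744) = -1/744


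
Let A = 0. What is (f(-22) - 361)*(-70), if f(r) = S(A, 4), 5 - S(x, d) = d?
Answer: 25200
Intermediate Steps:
S(x, d) = 5 - d
f(r) = 1 (f(r) = 5 - 1*4 = 5 - 4 = 1)
(f(-22) - 361)*(-70) = (1 - 361)*(-70) = -360*(-70) = 25200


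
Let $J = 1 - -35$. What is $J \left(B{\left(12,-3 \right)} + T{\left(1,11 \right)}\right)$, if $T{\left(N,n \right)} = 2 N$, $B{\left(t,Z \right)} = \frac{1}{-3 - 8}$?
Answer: $\frac{756}{11} \approx 68.727$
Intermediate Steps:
$B{\left(t,Z \right)} = - \frac{1}{11}$ ($B{\left(t,Z \right)} = \frac{1}{-11} = - \frac{1}{11}$)
$J = 36$ ($J = 1 + 35 = 36$)
$J \left(B{\left(12,-3 \right)} + T{\left(1,11 \right)}\right) = 36 \left(- \frac{1}{11} + 2 \cdot 1\right) = 36 \left(- \frac{1}{11} + 2\right) = 36 \cdot \frac{21}{11} = \frac{756}{11}$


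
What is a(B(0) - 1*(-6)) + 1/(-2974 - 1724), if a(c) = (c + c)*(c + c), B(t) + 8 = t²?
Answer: 75167/4698 ≈ 16.000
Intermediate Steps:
B(t) = -8 + t²
a(c) = 4*c² (a(c) = (2*c)*(2*c) = 4*c²)
a(B(0) - 1*(-6)) + 1/(-2974 - 1724) = 4*((-8 + 0²) - 1*(-6))² + 1/(-2974 - 1724) = 4*((-8 + 0) + 6)² + 1/(-4698) = 4*(-8 + 6)² - 1/4698 = 4*(-2)² - 1/4698 = 4*4 - 1/4698 = 16 - 1/4698 = 75167/4698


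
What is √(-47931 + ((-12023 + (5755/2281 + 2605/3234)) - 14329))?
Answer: I*√82490606359634022/1053822 ≈ 272.54*I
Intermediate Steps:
√(-47931 + ((-12023 + (5755/2281 + 2605/3234)) - 14329)) = √(-47931 + ((-12023 + 24553675/7376754) - 14329)) = √(-47931 + (-88666159667/7376754 - 14329)) = √(-47931 - 194367667733/7376754) = √(-547942863707/7376754) = I*√82490606359634022/1053822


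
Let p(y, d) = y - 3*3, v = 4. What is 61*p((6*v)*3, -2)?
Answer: 3843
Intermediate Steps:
p(y, d) = -9 + y (p(y, d) = y - 9 = -9 + y)
61*p((6*v)*3, -2) = 61*(-9 + (6*4)*3) = 61*(-9 + 24*3) = 61*(-9 + 72) = 61*63 = 3843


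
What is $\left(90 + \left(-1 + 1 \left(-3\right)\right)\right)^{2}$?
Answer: $7396$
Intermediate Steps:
$\left(90 + \left(-1 + 1 \left(-3\right)\right)\right)^{2} = \left(90 - 4\right)^{2} = 86^{2} = 7396$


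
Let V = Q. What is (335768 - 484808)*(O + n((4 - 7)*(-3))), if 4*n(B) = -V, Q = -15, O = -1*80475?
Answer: 11993435100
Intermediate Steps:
O = -80475
V = -15
n(B) = 15/4 (n(B) = (-1*(-15))/4 = (1/4)*15 = 15/4)
(335768 - 484808)*(O + n((4 - 7)*(-3))) = (335768 - 484808)*(-80475 + 15/4) = -149040*(-321885/4) = 11993435100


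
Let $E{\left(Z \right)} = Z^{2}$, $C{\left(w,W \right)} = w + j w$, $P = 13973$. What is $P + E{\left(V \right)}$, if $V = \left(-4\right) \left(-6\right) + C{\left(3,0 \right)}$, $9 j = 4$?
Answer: $\frac{132982}{9} \approx 14776.0$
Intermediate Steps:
$j = \frac{4}{9}$ ($j = \frac{1}{9} \cdot 4 = \frac{4}{9} \approx 0.44444$)
$C{\left(w,W \right)} = \frac{13 w}{9}$ ($C{\left(w,W \right)} = w + \frac{4 w}{9} = \frac{13 w}{9}$)
$V = \frac{85}{3}$ ($V = \left(-4\right) \left(-6\right) + \frac{13}{9} \cdot 3 = 24 + \frac{13}{3} = \frac{85}{3} \approx 28.333$)
$P + E{\left(V \right)} = 13973 + \left(\frac{85}{3}\right)^{2} = 13973 + \frac{7225}{9} = \frac{132982}{9}$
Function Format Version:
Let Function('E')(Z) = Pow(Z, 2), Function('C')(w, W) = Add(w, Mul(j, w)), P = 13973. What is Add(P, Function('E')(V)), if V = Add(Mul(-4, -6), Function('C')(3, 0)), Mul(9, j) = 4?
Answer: Rational(132982, 9) ≈ 14776.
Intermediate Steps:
j = Rational(4, 9) (j = Mul(Rational(1, 9), 4) = Rational(4, 9) ≈ 0.44444)
Function('C')(w, W) = Mul(Rational(13, 9), w) (Function('C')(w, W) = Add(w, Mul(Rational(4, 9), w)) = Mul(Rational(13, 9), w))
V = Rational(85, 3) (V = Add(Mul(-4, -6), Mul(Rational(13, 9), 3)) = Add(24, Rational(13, 3)) = Rational(85, 3) ≈ 28.333)
Add(P, Function('E')(V)) = Add(13973, Pow(Rational(85, 3), 2)) = Add(13973, Rational(7225, 9)) = Rational(132982, 9)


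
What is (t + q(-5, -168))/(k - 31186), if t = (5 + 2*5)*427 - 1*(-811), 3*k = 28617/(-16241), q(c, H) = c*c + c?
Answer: -117519876/506501365 ≈ -0.23202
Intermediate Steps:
q(c, H) = c + c**2 (q(c, H) = c**2 + c = c + c**2)
k = -9539/16241 (k = (28617/(-16241))/3 = (28617*(-1/16241))/3 = (1/3)*(-28617/16241) = -9539/16241 ≈ -0.58734)
t = 7216 (t = (5 + 10)*427 + 811 = 15*427 + 811 = 6405 + 811 = 7216)
(t + q(-5, -168))/(k - 31186) = (7216 - 5*(1 - 5))/(-9539/16241 - 31186) = (7216 - 5*(-4))/(-506501365/16241) = (7216 + 20)*(-16241/506501365) = 7236*(-16241/506501365) = -117519876/506501365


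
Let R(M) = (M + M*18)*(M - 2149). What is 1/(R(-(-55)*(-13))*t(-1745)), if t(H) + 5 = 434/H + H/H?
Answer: -349/57691952032 ≈ -6.0494e-9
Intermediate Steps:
t(H) = -4 + 434/H (t(H) = -5 + (434/H + H/H) = -5 + (434/H + 1) = -5 + (1 + 434/H) = -4 + 434/H)
R(M) = 19*M*(-2149 + M) (R(M) = (M + 18*M)*(-2149 + M) = (19*M)*(-2149 + M) = 19*M*(-2149 + M))
1/(R(-(-55)*(-13))*t(-1745)) = 1/(((19*(-(-55)*(-13))*(-2149 - (-55)*(-13))))*(-4 + 434/(-1745))) = 1/(((19*(-11*65)*(-2149 - 11*65)))*(-4 + 434*(-1/1745))) = 1/(((19*(-715)*(-2149 - 715)))*(-4 - 434/1745)) = 1/(((19*(-715)*(-2864)))*(-7414/1745)) = -1745/7414/38907440 = (1/38907440)*(-1745/7414) = -349/57691952032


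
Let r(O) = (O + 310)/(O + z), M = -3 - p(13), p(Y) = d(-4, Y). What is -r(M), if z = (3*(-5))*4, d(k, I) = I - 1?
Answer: 59/15 ≈ 3.9333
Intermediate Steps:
d(k, I) = -1 + I
z = -60 (z = -15*4 = -60)
p(Y) = -1 + Y
M = -15 (M = -3 - (-1 + 13) = -3 - 1*12 = -3 - 12 = -15)
r(O) = (310 + O)/(-60 + O) (r(O) = (O + 310)/(O - 60) = (310 + O)/(-60 + O))
-r(M) = -(310 - 15)/(-60 - 15) = -295/(-75) = -(-1)*295/75 = -1*(-59/15) = 59/15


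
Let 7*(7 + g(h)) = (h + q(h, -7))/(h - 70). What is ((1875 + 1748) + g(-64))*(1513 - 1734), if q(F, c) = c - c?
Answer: -374801856/469 ≈ -7.9915e+5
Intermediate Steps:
q(F, c) = 0
g(h) = -7 + h/(7*(-70 + h)) (g(h) = -7 + ((h + 0)/(h - 70))/7 = -7 + (h/(-70 + h))/7 = -7 + h/(7*(-70 + h)))
((1875 + 1748) + g(-64))*(1513 - 1734) = ((1875 + 1748) + 2*(1715 - 24*(-64))/(7*(-70 - 64)))*(1513 - 1734) = (3623 + (2/7)*(1715 + 1536)/(-134))*(-221) = (3623 + (2/7)*(-1/134)*3251)*(-221) = (3623 - 3251/469)*(-221) = (1695936/469)*(-221) = -374801856/469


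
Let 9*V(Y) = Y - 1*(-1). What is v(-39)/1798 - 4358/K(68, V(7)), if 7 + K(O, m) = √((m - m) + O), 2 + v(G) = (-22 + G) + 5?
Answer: -945705/589 - 8716*√17/19 ≈ -3497.0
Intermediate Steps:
V(Y) = ⅑ + Y/9 (V(Y) = (Y - 1*(-1))/9 = (Y + 1)/9 = (1 + Y)/9 = ⅑ + Y/9)
v(G) = -19 + G (v(G) = -2 + ((-22 + G) + 5) = -2 + (-17 + G) = -19 + G)
K(O, m) = -7 + √O (K(O, m) = -7 + √((m - m) + O) = -7 + √(0 + O) = -7 + √O)
v(-39)/1798 - 4358/K(68, V(7)) = (-19 - 39)/1798 - 4358/(-7 + √68) = -58*1/1798 - 4358/(-7 + 2*√17) = -1/31 - 4358/(-7 + 2*√17)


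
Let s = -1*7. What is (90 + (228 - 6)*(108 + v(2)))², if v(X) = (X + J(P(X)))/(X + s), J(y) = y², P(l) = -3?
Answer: 13897580544/25 ≈ 5.5590e+8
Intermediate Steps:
s = -7
v(X) = (9 + X)/(-7 + X) (v(X) = (X + (-3)²)/(X - 7) = (X + 9)/(-7 + X) = (9 + X)/(-7 + X))
(90 + (228 - 6)*(108 + v(2)))² = (90 + (228 - 6)*(108 + (9 + 2)/(-7 + 2)))² = (90 + 222*(108 + 11/(-5)))² = (90 + 222*(108 - ⅕*11))² = (90 + 222*(108 - 11/5))² = (90 + 222*(529/5))² = (90 + 117438/5)² = (117888/5)² = 13897580544/25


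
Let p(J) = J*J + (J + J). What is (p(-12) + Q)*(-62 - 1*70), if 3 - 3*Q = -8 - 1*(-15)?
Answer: -15664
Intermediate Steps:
Q = -4/3 (Q = 1 - (-8 - 1*(-15))/3 = 1 - (-8 + 15)/3 = 1 - ⅓*7 = 1 - 7/3 = -4/3 ≈ -1.3333)
p(J) = J² + 2*J
(p(-12) + Q)*(-62 - 1*70) = (-12*(2 - 12) - 4/3)*(-62 - 1*70) = (-12*(-10) - 4/3)*(-62 - 70) = (120 - 4/3)*(-132) = (356/3)*(-132) = -15664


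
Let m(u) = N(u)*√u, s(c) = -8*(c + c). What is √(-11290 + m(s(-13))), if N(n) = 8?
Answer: √(-11290 + 32*√13) ≈ 105.71*I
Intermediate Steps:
s(c) = -16*c
m(u) = 8*√u
√(-11290 + m(s(-13))) = √(-11290 + 8*√(-16*(-13))) = √(-11290 + 8*√208) = √(-11290 + 8*(4*√13)) = √(-11290 + 32*√13)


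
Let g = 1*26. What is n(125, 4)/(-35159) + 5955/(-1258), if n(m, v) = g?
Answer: -209404553/44230022 ≈ -4.7344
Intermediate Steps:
g = 26
n(m, v) = 26
n(125, 4)/(-35159) + 5955/(-1258) = 26/(-35159) + 5955/(-1258) = 26*(-1/35159) + 5955*(-1/1258) = -26/35159 - 5955/1258 = -209404553/44230022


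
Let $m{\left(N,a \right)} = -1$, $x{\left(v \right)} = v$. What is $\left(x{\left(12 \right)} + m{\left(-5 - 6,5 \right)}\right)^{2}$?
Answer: $121$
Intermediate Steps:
$\left(x{\left(12 \right)} + m{\left(-5 - 6,5 \right)}\right)^{2} = \left(12 - 1\right)^{2} = 11^{2} = 121$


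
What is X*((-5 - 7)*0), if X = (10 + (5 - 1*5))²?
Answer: 0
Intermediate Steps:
X = 100 (X = (10 + (5 - 5))² = (10 + 0)² = 10² = 100)
X*((-5 - 7)*0) = 100*((-5 - 7)*0) = 100*(-12*0) = 100*0 = 0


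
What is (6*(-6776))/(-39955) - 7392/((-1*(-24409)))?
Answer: 9052272/12665735 ≈ 0.71471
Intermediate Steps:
(6*(-6776))/(-39955) - 7392/((-1*(-24409))) = -40656*(-1/39955) - 7392/24409 = 40656/39955 - 7392*1/24409 = 40656/39955 - 96/317 = 9052272/12665735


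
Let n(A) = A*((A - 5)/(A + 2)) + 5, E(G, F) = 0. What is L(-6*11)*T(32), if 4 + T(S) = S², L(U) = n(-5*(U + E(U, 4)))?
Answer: 27772050/83 ≈ 3.3460e+5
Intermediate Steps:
n(A) = 5 + A*(-5 + A)/(2 + A) (n(A) = A*((-5 + A)/(2 + A)) + 5 = A*(-5 + A)/(2 + A) + 5 = 5 + A*(-5 + A)/(2 + A))
L(U) = (10 + 25*U²)/(2 - 5*U) (L(U) = (10 + (-5*(U + 0))²)/(2 - 5*(U + 0)) = (10 + (-5*U)²)/(2 - 5*U) = (10 + 25*U²)/(2 - 5*U))
T(S) = -4 + S²
L(-6*11)*T(32) = (5*(-2 - 5*(-6*11)²)/(-2 + 5*(-6*11)))*(-4 + 32²) = (5*(-2 - 5*(-66)²)/(-2 + 5*(-66)))*(-4 + 1024) = (5*(-2 - 5*4356)/(-2 - 330))*1020 = (5*(-2 - 21780)/(-332))*1020 = (5*(-1/332)*(-21782))*1020 = (54455/166)*1020 = 27772050/83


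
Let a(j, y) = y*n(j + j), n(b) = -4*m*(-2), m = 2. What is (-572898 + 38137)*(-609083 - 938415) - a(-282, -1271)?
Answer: 827541598314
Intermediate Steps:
n(b) = 16 (n(b) = -4*2*(-2) = -8*(-2) = 16)
a(j, y) = 16*y (a(j, y) = y*16 = 16*y)
(-572898 + 38137)*(-609083 - 938415) - a(-282, -1271) = (-572898 + 38137)*(-609083 - 938415) - 16*(-1271) = -534761*(-1547498) - 1*(-20336) = 827541577978 + 20336 = 827541598314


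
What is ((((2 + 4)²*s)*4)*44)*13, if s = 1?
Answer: 82368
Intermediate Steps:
((((2 + 4)²*s)*4)*44)*13 = ((((2 + 4)²*1)*4)*44)*13 = (((6²*1)*4)*44)*13 = (((36*1)*4)*44)*13 = ((36*4)*44)*13 = (144*44)*13 = 6336*13 = 82368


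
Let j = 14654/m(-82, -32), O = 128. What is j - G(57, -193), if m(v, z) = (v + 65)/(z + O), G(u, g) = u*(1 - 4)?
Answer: -82581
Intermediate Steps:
G(u, g) = -3*u (G(u, g) = u*(-3) = -3*u)
m(v, z) = (65 + v)/(128 + z) (m(v, z) = (v + 65)/(z + 128) = (65 + v)/(128 + z))
j = -82752 (j = 14654/(((65 - 82)/(128 - 32))) = 14654/((-17/96)) = 14654/(((1/96)*(-17))) = 14654/(-17/96) = 14654*(-96/17) = -82752)
j - G(57, -193) = -82752 - (-3)*57 = -82752 - 1*(-171) = -82752 + 171 = -82581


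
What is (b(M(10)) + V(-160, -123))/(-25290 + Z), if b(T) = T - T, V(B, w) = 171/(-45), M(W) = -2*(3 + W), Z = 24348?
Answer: 19/4710 ≈ 0.0040340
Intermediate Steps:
M(W) = -6 - 2*W
V(B, w) = -19/5 (V(B, w) = 171*(-1/45) = -19/5)
b(T) = 0
(b(M(10)) + V(-160, -123))/(-25290 + Z) = (0 - 19/5)/(-25290 + 24348) = -19/5/(-942) = -19/5*(-1/942) = 19/4710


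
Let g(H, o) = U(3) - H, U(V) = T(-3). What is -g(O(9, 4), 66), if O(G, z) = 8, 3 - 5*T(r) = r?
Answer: 34/5 ≈ 6.8000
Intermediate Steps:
T(r) = ⅗ - r/5
U(V) = 6/5 (U(V) = ⅗ - ⅕*(-3) = ⅗ + ⅗ = 6/5)
g(H, o) = 6/5 - H
-g(O(9, 4), 66) = -(6/5 - 1*8) = -(6/5 - 8) = -1*(-34/5) = 34/5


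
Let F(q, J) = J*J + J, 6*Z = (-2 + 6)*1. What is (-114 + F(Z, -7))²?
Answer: 5184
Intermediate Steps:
Z = ⅔ (Z = ((-2 + 6)*1)/6 = (4*1)/6 = (⅙)*4 = ⅔ ≈ 0.66667)
F(q, J) = J + J² (F(q, J) = J² + J = J + J²)
(-114 + F(Z, -7))² = (-114 - 7*(1 - 7))² = (-114 - 7*(-6))² = (-114 + 42)² = (-72)² = 5184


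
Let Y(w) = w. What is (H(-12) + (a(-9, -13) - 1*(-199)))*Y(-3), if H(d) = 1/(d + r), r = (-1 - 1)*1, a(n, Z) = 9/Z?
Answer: -108237/182 ≈ -594.71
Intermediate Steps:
r = -2 (r = -2*1 = -2)
H(d) = 1/(-2 + d) (H(d) = 1/(d - 2) = 1/(-2 + d))
(H(-12) + (a(-9, -13) - 1*(-199)))*Y(-3) = (1/(-2 - 12) + (9/(-13) - 1*(-199)))*(-3) = (1/(-14) + (9*(-1/13) + 199))*(-3) = (-1/14 + (-9/13 + 199))*(-3) = (-1/14 + 2578/13)*(-3) = (36079/182)*(-3) = -108237/182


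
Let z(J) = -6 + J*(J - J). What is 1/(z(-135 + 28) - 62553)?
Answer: -1/62559 ≈ -1.5985e-5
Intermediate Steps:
z(J) = -6 (z(J) = -6 + J*0 = -6 + 0 = -6)
1/(z(-135 + 28) - 62553) = 1/(-6 - 62553) = 1/(-62559) = -1/62559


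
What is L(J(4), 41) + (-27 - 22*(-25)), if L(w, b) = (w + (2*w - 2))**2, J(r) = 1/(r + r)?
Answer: 33641/64 ≈ 525.64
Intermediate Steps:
J(r) = 1/(2*r)
L(w, b) = (-2 + 3*w)**2 (L(w, b) = (w + (-2 + 2*w))**2 = (-2 + 3*w)**2)
L(J(4), 41) + (-27 - 22*(-25)) = (-2 + 3*((1/2)/4))**2 + (-27 - 22*(-25)) = (-2 + 3*((1/2)*(1/4)))**2 + (-27 + 550) = (-2 + 3*(1/8))**2 + 523 = (-2 + 3/8)**2 + 523 = (-13/8)**2 + 523 = 169/64 + 523 = 33641/64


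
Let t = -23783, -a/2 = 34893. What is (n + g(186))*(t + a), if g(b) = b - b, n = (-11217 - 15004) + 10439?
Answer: 1476705958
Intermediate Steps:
a = -69786 (a = -2*34893 = -69786)
n = -15782 (n = -26221 + 10439 = -15782)
g(b) = 0
(n + g(186))*(t + a) = (-15782 + 0)*(-23783 - 69786) = -15782*(-93569) = 1476705958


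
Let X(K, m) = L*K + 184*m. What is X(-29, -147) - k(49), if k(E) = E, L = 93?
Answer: -29794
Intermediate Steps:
X(K, m) = 93*K + 184*m
X(-29, -147) - k(49) = (93*(-29) + 184*(-147)) - 1*49 = (-2697 - 27048) - 49 = -29745 - 49 = -29794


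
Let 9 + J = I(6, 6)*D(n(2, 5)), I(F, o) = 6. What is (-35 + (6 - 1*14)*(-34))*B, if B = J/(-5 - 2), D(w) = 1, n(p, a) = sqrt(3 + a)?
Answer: 711/7 ≈ 101.57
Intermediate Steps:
J = -3 (J = -9 + 6*1 = -9 + 6 = -3)
B = 3/7 (B = -3/(-5 - 2) = -3/(-7) = -3*(-1/7) = 3/7 ≈ 0.42857)
(-35 + (6 - 1*14)*(-34))*B = (-35 + (6 - 1*14)*(-34))*(3/7) = (-35 + (6 - 14)*(-34))*(3/7) = (-35 - 8*(-34))*(3/7) = (-35 + 272)*(3/7) = 237*(3/7) = 711/7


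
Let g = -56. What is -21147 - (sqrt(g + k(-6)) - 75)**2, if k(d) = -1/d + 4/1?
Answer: -160321/6 + 25*I*sqrt(1866) ≈ -26720.0 + 1079.9*I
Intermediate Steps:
k(d) = 4 - 1/d (k(d) = -1/d + 4*1 = -1/d + 4 = 4 - 1/d)
-21147 - (sqrt(g + k(-6)) - 75)**2 = -21147 - (sqrt(-56 + (4 - 1/(-6))) - 75)**2 = -21147 - (sqrt(-56 + (4 - 1*(-1/6))) - 75)**2 = -21147 - (sqrt(-56 + (4 + 1/6)) - 75)**2 = -21147 - (sqrt(-56 + 25/6) - 75)**2 = -21147 - (sqrt(-311/6) - 75)**2 = -21147 - (I*sqrt(1866)/6 - 75)**2 = -21147 - (-75 + I*sqrt(1866)/6)**2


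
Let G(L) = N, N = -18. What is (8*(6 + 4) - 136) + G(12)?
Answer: -74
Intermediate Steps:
G(L) = -18
(8*(6 + 4) - 136) + G(12) = (8*(6 + 4) - 136) - 18 = (8*10 - 136) - 18 = (80 - 136) - 18 = -56 - 18 = -74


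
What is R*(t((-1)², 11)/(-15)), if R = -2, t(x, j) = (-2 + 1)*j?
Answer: -22/15 ≈ -1.4667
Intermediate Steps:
t(x, j) = -j
R*(t((-1)², 11)/(-15)) = -2*(-1*11)/(-15) = -(-22)*(-1)/15 = -2*11/15 = -22/15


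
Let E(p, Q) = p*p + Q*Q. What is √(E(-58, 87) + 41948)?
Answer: √52881 ≈ 229.96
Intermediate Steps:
E(p, Q) = Q² + p² (E(p, Q) = p² + Q² = Q² + p²)
√(E(-58, 87) + 41948) = √((87² + (-58)²) + 41948) = √((7569 + 3364) + 41948) = √(10933 + 41948) = √52881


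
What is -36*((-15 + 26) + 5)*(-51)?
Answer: 29376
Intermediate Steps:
-36*((-15 + 26) + 5)*(-51) = -36*(11 + 5)*(-51) = -36*16*(-51) = -576*(-51) = 29376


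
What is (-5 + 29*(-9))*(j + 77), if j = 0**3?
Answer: -20482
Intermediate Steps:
j = 0
(-5 + 29*(-9))*(j + 77) = (-5 + 29*(-9))*(0 + 77) = (-5 - 261)*77 = -266*77 = -20482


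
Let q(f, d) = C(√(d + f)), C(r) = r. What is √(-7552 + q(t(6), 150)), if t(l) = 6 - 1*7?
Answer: √(-7552 + √149) ≈ 86.832*I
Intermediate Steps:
t(l) = -1 (t(l) = 6 - 7 = -1)
q(f, d) = √(d + f)
√(-7552 + q(t(6), 150)) = √(-7552 + √(150 - 1)) = √(-7552 + √149)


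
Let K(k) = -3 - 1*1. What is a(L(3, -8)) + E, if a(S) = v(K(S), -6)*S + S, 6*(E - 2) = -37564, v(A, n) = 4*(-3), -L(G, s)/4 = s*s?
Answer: -10328/3 ≈ -3442.7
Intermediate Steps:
L(G, s) = -4*s**2 (L(G, s) = -4*s*s = -4*s**2)
K(k) = -4 (K(k) = -3 - 1 = -4)
v(A, n) = -12
E = -18776/3 (E = 2 + (1/6)*(-37564) = 2 - 18782/3 = -18776/3 ≈ -6258.7)
a(S) = -11*S (a(S) = -12*S + S = -11*S)
a(L(3, -8)) + E = -(-44)*(-8)**2 - 18776/3 = -(-44)*64 - 18776/3 = -11*(-256) - 18776/3 = 2816 - 18776/3 = -10328/3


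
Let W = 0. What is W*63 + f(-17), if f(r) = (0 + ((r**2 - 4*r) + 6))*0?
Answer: 0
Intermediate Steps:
f(r) = 0 (f(r) = (0 + (6 + r**2 - 4*r))*0 = (6 + r**2 - 4*r)*0 = 0)
W*63 + f(-17) = 0*63 + 0 = 0 + 0 = 0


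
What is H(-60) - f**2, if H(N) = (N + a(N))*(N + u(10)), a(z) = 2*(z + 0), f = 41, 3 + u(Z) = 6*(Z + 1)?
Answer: -2221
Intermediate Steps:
u(Z) = 3 + 6*Z (u(Z) = -3 + 6*(Z + 1) = -3 + 6*(1 + Z) = -3 + (6 + 6*Z) = 3 + 6*Z)
a(z) = 2*z
H(N) = 3*N*(63 + N) (H(N) = (N + 2*N)*(N + (3 + 6*10)) = (3*N)*(N + (3 + 60)) = (3*N)*(N + 63) = (3*N)*(63 + N) = 3*N*(63 + N))
H(-60) - f**2 = 3*(-60)*(63 - 60) - 1*41**2 = 3*(-60)*3 - 1*1681 = -540 - 1681 = -2221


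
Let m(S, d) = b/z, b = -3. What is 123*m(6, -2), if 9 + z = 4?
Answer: 369/5 ≈ 73.800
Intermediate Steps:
z = -5 (z = -9 + 4 = -5)
m(S, d) = ⅗ (m(S, d) = -3/(-5) = -3*(-⅕) = ⅗)
123*m(6, -2) = 123*(⅗) = 369/5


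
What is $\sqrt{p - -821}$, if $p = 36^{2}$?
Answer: $\sqrt{2117} \approx 46.011$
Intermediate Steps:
$p = 1296$
$\sqrt{p - -821} = \sqrt{1296 - -821} = \sqrt{1296 + 821} = \sqrt{2117}$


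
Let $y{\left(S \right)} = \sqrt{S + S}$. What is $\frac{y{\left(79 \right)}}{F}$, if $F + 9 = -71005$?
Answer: $- \frac{\sqrt{158}}{71014} \approx -0.000177$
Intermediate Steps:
$F = -71014$ ($F = -9 - 71005 = -71014$)
$y{\left(S \right)} = \sqrt{2} \sqrt{S}$ ($y{\left(S \right)} = \sqrt{2 S} = \sqrt{2} \sqrt{S}$)
$\frac{y{\left(79 \right)}}{F} = \frac{\sqrt{2} \sqrt{79}}{-71014} = \sqrt{158} \left(- \frac{1}{71014}\right) = - \frac{\sqrt{158}}{71014}$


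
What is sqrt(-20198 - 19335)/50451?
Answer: I*sqrt(39533)/50451 ≈ 0.003941*I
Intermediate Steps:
sqrt(-20198 - 19335)/50451 = sqrt(-39533)*(1/50451) = (I*sqrt(39533))*(1/50451) = I*sqrt(39533)/50451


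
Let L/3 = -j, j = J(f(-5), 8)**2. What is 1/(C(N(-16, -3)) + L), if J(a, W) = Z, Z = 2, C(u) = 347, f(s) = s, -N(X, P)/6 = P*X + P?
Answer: 1/335 ≈ 0.0029851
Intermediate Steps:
N(X, P) = -6*P - 6*P*X (N(X, P) = -6*(P*X + P) = -6*(P + P*X) = -6*P - 6*P*X)
J(a, W) = 2
j = 4 (j = 2**2 = 4)
L = -12 (L = 3*(-1*4) = 3*(-4) = -12)
1/(C(N(-16, -3)) + L) = 1/(347 - 12) = 1/335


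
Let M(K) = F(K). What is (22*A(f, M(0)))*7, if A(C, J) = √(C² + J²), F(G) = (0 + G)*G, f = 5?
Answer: 770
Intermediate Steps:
F(G) = G² (F(G) = G*G = G²)
M(K) = K²
(22*A(f, M(0)))*7 = (22*√(5² + (0²)²))*7 = (22*√(25 + 0²))*7 = (22*√(25 + 0))*7 = (22*√25)*7 = (22*5)*7 = 110*7 = 770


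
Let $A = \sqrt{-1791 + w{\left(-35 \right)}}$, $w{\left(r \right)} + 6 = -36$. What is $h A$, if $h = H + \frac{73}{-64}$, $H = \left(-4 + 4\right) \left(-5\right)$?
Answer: $- \frac{73 i \sqrt{1833}}{64} \approx - 48.834 i$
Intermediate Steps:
$w{\left(r \right)} = -42$ ($w{\left(r \right)} = -6 - 36 = -42$)
$H = 0$ ($H = 0 \left(-5\right) = 0$)
$A = i \sqrt{1833}$ ($A = \sqrt{-1791 - 42} = \sqrt{-1833} = i \sqrt{1833} \approx 42.814 i$)
$h = - \frac{73}{64}$ ($h = 0 + \frac{73}{-64} = 0 + 73 \left(- \frac{1}{64}\right) = 0 - \frac{73}{64} = - \frac{73}{64} \approx -1.1406$)
$h A = - \frac{73 i \sqrt{1833}}{64}$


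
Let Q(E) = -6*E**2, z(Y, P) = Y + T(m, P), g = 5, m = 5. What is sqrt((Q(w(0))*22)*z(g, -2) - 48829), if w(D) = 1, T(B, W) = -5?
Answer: I*sqrt(48829) ≈ 220.97*I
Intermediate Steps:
z(Y, P) = -5 + Y (z(Y, P) = Y - 5 = -5 + Y)
sqrt((Q(w(0))*22)*z(g, -2) - 48829) = sqrt((-6*1**2*22)*(-5 + 5) - 48829) = sqrt((-6*1*22)*0 - 48829) = sqrt(-6*22*0 - 48829) = sqrt(-132*0 - 48829) = sqrt(0 - 48829) = sqrt(-48829) = I*sqrt(48829)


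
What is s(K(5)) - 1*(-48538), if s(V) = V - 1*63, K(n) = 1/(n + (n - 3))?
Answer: 339326/7 ≈ 48475.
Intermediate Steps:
K(n) = 1/(-3 + 2*n) (K(n) = 1/(n + (-3 + n)) = 1/(-3 + 2*n))
s(V) = -63 + V (s(V) = V - 63 = -63 + V)
s(K(5)) - 1*(-48538) = (-63 + 1/(-3 + 2*5)) - 1*(-48538) = (-63 + 1/(-3 + 10)) + 48538 = (-63 + 1/7) + 48538 = -440/7 + 48538 = 339326/7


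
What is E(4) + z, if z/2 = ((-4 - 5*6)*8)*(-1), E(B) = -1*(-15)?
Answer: 559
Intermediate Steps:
E(B) = 15
z = 544 (z = 2*(((-4 - 5*6)*8)*(-1)) = 2*(((-4 - 30)*8)*(-1)) = 2*(-34*8*(-1)) = 2*(-272*(-1)) = 2*272 = 544)
E(4) + z = 15 + 544 = 559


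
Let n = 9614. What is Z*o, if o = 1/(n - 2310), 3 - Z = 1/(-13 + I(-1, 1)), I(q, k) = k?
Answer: 37/87648 ≈ 0.00042214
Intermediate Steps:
Z = 37/12 (Z = 3 - 1/(-13 + 1) = 3 - 1/(-12) = 3 - 1*(-1/12) = 3 + 1/12 = 37/12 ≈ 3.0833)
o = 1/7304 (o = 1/(9614 - 2310) = 1/7304 ≈ 0.00013691)
Z*o = (37/12)*(1/7304) = 37/87648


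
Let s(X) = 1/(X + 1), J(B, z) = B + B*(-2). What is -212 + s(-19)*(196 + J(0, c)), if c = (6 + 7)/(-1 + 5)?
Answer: -2006/9 ≈ -222.89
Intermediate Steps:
c = 13/4 ≈ 3.2500
J(B, z) = -B (J(B, z) = B - 2*B = -B)
s(X) = 1/(1 + X)
-212 + s(-19)*(196 + J(0, c)) = -212 + (196 - 1*0)/(1 - 19) = -212 + (196 + 0)/(-18) = -212 - 1/18*196 = -212 - 98/9 = -2006/9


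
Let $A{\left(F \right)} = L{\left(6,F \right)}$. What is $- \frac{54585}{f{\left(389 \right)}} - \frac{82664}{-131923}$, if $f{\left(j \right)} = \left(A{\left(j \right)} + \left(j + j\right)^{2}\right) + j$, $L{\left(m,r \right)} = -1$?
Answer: $\frac{42866253253}{79902067256} \approx 0.53648$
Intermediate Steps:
$A{\left(F \right)} = -1$
$f{\left(j \right)} = -1 + j + 4 j^{2}$ ($f{\left(j \right)} = \left(-1 + \left(j + j\right)^{2}\right) + j = \left(-1 + \left(2 j\right)^{2}\right) + j = \left(-1 + 4 j^{2}\right) + j = -1 + j + 4 j^{2}$)
$- \frac{54585}{f{\left(389 \right)}} - \frac{82664}{-131923} = - \frac{54585}{-1 + 389 + 4 \cdot 389^{2}} - \frac{82664}{-131923} = - \frac{54585}{-1 + 389 + 4 \cdot 151321} - - \frac{82664}{131923} = - \frac{54585}{-1 + 389 + 605284} + \frac{82664}{131923} = - \frac{54585}{605672} + \frac{82664}{131923} = \frac{42866253253}{79902067256}$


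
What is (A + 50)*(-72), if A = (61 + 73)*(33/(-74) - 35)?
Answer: 12520152/37 ≈ 3.3838e+5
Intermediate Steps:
A = -175741/37 (A = 134*(33*(-1/74) - 35) = 134*(-33/74 - 35) = 134*(-2623/74) = -175741/37 ≈ -4749.8)
(A + 50)*(-72) = (-175741/37 + 50)*(-72) = -173891/37*(-72) = 12520152/37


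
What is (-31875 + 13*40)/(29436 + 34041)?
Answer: -31355/63477 ≈ -0.49396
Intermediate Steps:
(-31875 + 13*40)/(29436 + 34041) = (-31875 + 520)/63477 = -31355*1/63477 = -31355/63477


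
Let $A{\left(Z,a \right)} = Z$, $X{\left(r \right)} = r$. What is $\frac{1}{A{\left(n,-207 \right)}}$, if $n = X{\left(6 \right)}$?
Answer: $\frac{1}{6} \approx 0.16667$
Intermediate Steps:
$n = 6$
$\frac{1}{A{\left(n,-207 \right)}} = \frac{1}{6}$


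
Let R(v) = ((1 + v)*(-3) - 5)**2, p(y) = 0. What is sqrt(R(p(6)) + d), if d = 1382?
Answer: sqrt(1446) ≈ 38.026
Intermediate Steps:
R(v) = (-8 - 3*v)**2 (R(v) = ((-3 - 3*v) - 5)**2 = (-8 - 3*v)**2)
sqrt(R(p(6)) + d) = sqrt((8 + 3*0)**2 + 1382) = sqrt((8 + 0)**2 + 1382) = sqrt(8**2 + 1382) = sqrt(64 + 1382) = sqrt(1446)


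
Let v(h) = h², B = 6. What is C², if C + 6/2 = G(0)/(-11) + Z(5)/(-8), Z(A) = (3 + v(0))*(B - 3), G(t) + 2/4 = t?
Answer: 128881/7744 ≈ 16.643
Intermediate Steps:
G(t) = -½ + t
Z(A) = 9 (Z(A) = (3 + 0²)*(6 - 3) = (3 + 0)*3 = 3*3 = 9)
C = -359/88 (C = -3 + ((-½ + 0)/(-11) + 9/(-8)) = -3 + (-½*(-1/11) + 9*(-⅛)) = -3 + (1/22 - 9/8) = -3 - 95/88 = -359/88 ≈ -4.0795)
C² = (-359/88)² = 128881/7744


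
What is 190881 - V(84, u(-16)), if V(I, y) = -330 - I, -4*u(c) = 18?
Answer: 191295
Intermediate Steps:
u(c) = -9/2 (u(c) = -¼*18 = -9/2)
190881 - V(84, u(-16)) = 190881 - (-330 - 1*84) = 190881 - (-330 - 84) = 190881 - 1*(-414) = 190881 + 414 = 191295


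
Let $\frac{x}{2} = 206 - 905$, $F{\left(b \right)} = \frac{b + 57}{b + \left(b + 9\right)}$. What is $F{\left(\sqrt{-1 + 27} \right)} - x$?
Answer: $\frac{31693}{23} + \frac{105 \sqrt{26}}{23} \approx 1401.2$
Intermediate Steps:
$F{\left(b \right)} = \frac{57 + b}{9 + 2 b}$ ($F{\left(b \right)} = \frac{57 + b}{b + \left(9 + b\right)} = \frac{57 + b}{9 + 2 b}$)
$x = -1398$ ($x = 2 \left(206 - 905\right) = 2 \left(-699\right) = -1398$)
$F{\left(\sqrt{-1 + 27} \right)} - x = \frac{57 + \sqrt{-1 + 27}}{9 + 2 \sqrt{-1 + 27}} - -1398 = \frac{57 + \sqrt{26}}{9 + 2 \sqrt{26}} + 1398 = 1398 + \frac{57 + \sqrt{26}}{9 + 2 \sqrt{26}}$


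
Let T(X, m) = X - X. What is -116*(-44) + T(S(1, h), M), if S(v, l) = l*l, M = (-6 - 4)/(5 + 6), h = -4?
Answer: 5104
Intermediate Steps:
M = -10/11 ≈ -0.90909
S(v, l) = l²
T(X, m) = 0
-116*(-44) + T(S(1, h), M) = -116*(-44) + 0 = 5104 + 0 = 5104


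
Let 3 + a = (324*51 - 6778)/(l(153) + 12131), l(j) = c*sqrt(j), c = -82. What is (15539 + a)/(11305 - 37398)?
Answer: -2270431024230/3813032426177 - 2397516*sqrt(17)/3813032426177 ≈ -0.59544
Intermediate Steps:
l(j) = -82*sqrt(j)
a = -3 + 9746/(12131 - 246*sqrt(17)) (a = -3 + (324*51 - 6778)/(-246*sqrt(17) + 12131) = -3 + (16524 - 6778)/(-246*sqrt(17) + 12131) = -3 + 9746/(-246*sqrt(17) + 12131) = -3 + 9746/(12131 - 246*sqrt(17)) ≈ -2.1233)
(15539 + a)/(11305 - 37398) = (15539 + (-320168441/146132389 + 2397516*sqrt(17)/146132389))/(11305 - 37398) = (2270431024230/146132389 + 2397516*sqrt(17)/146132389)/(-26093) = (2270431024230/146132389 + 2397516*sqrt(17)/146132389)*(-1/26093) = -2270431024230/3813032426177 - 2397516*sqrt(17)/3813032426177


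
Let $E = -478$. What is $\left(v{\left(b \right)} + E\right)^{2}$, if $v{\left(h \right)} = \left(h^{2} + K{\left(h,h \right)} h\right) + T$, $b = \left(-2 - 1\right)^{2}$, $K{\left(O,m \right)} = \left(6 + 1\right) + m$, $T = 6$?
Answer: $61009$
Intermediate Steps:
$K{\left(O,m \right)} = 7 + m$
$b = 9$ ($b = \left(-3\right)^{2} = 9$)
$v{\left(h \right)} = 6 + h^{2} + h \left(7 + h\right)$ ($v{\left(h \right)} = \left(h^{2} + \left(7 + h\right) h\right) + 6 = \left(h^{2} + h \left(7 + h\right)\right) + 6 = 6 + h^{2} + h \left(7 + h\right)$)
$\left(v{\left(b \right)} + E\right)^{2} = \left(\left(6 + 9^{2} + 9 \left(7 + 9\right)\right) - 478\right)^{2} = \left(\left(6 + 81 + 9 \cdot 16\right) - 478\right)^{2} = \left(\left(6 + 81 + 144\right) - 478\right)^{2} = \left(231 - 478\right)^{2} = \left(-247\right)^{2} = 61009$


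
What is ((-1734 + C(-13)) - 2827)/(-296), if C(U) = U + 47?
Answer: 4527/296 ≈ 15.294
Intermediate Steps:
C(U) = 47 + U
((-1734 + C(-13)) - 2827)/(-296) = ((-1734 + (47 - 13)) - 2827)/(-296) = ((-1734 + 34) - 2827)*(-1/296) = (-1700 - 2827)*(-1/296) = -4527*(-1/296) = 4527/296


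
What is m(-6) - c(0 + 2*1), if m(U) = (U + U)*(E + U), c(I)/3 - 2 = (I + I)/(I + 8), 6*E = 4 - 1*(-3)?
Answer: 254/5 ≈ 50.800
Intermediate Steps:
E = 7/6 (E = (4 - 1*(-3))/6 = (4 + 3)/6 = (⅙)*7 = 7/6 ≈ 1.1667)
c(I) = 6 + 6*I/(8 + I) (c(I) = 6 + 3*((I + I)/(I + 8)) = 6 + 3*((2*I)/(8 + I)) = 6 + 3*(2*I/(8 + I)) = 6 + 6*I/(8 + I))
m(U) = 2*U*(7/6 + U) (m(U) = (U + U)*(7/6 + U) = (2*U)*(7/6 + U) = 2*U*(7/6 + U))
m(-6) - c(0 + 2*1) = (⅓)*(-6)*(7 + 6*(-6)) - 12*(4 + (0 + 2*1))/(8 + (0 + 2*1)) = (⅓)*(-6)*(7 - 36) - 12*(4 + (0 + 2))/(8 + (0 + 2)) = (⅓)*(-6)*(-29) - 12*(4 + 2)/(8 + 2) = 58 - 12*6/10 = 58 - 1*36/5 = 58 - 36/5 = 254/5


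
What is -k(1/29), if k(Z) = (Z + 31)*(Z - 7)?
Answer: 181800/841 ≈ 216.17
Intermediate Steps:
k(Z) = (-7 + Z)*(31 + Z) (k(Z) = (31 + Z)*(-7 + Z) = (-7 + Z)*(31 + Z))
-k(1/29) = -(-217 + (1/29)**2 + 24/29) = -(-217 + (1/29)**2 + 24*(1/29)) = -(-217 + 1/841 + 24/29) = -1*(-181800/841) = 181800/841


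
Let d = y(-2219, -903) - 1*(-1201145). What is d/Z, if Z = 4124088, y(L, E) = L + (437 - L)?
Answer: 600791/2062044 ≈ 0.29136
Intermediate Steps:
y(L, E) = 437
d = 1201582 (d = 437 - 1*(-1201145) = 437 + 1201145 = 1201582)
d/Z = 1201582/4124088 = 1201582*(1/4124088) = 600791/2062044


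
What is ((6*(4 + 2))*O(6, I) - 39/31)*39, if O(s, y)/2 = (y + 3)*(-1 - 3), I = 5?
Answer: -2787057/31 ≈ -89905.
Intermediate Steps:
O(s, y) = -24 - 8*y (O(s, y) = 2*((y + 3)*(-1 - 3)) = 2*((3 + y)*(-4)) = 2*(-12 - 4*y) = -24 - 8*y)
((6*(4 + 2))*O(6, I) - 39/31)*39 = ((6*(4 + 2))*(-24 - 8*5) - 39/31)*39 = ((6*6)*(-24 - 40) - 39*1/31)*39 = (36*(-64) - 39/31)*39 = (-2304 - 39/31)*39 = -71463/31*39 = -2787057/31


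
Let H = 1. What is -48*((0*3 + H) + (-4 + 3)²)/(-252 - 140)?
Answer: 12/49 ≈ 0.24490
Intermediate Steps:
-48*((0*3 + H) + (-4 + 3)²)/(-252 - 140) = -48*((0*3 + 1) + (-4 + 3)²)/(-252 - 140) = -48*((0 + 1) + (-1)²)/(-392) = -48*(1 + 1)*(-1)/392 = -96*(-1)/392 = -48*(-1/196) = 12/49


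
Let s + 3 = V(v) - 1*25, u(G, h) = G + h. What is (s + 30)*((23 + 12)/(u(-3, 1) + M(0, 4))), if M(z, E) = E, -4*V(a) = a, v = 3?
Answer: 175/8 ≈ 21.875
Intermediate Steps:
V(a) = -a/4
s = -115/4 (s = -3 + (-1/4*3 - 1*25) = -3 + (-3/4 - 25) = -3 - 103/4 = -115/4 ≈ -28.750)
(s + 30)*((23 + 12)/(u(-3, 1) + M(0, 4))) = (-115/4 + 30)*((23 + 12)/((-3 + 1) + 4)) = 5*(35/(-2 + 4))/4 = 5*(35/2)/4 = 5*(35*(1/2))/4 = (5/4)*(35/2) = 175/8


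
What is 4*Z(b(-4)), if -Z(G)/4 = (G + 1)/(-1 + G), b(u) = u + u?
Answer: -112/9 ≈ -12.444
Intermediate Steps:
b(u) = 2*u
Z(G) = -4*(1 + G)/(-1 + G) (Z(G) = -4*(G + 1)/(-1 + G) = -4*(1 + G)/(-1 + G))
4*Z(b(-4)) = 4*(4*(-1 - 2*(-4))/(-1 + 2*(-4))) = 4*(4*(-1 - 1*(-8))/(-1 - 8)) = 4*(4*(-1 + 8)/(-9)) = 4*(4*(-⅑)*7) = 4*(-28/9) = -112/9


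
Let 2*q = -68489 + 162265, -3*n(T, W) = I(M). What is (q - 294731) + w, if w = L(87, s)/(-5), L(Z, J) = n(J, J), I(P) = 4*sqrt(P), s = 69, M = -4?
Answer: -247843 + 8*I/15 ≈ -2.4784e+5 + 0.53333*I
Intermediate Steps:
n(T, W) = -8*I/3 (n(T, W) = -4*sqrt(-4)/3 = -4*2*I/3 = -8*I/3)
L(Z, J) = -8*I/3
q = 46888 (q = (-68489 + 162265)/2 = (1/2)*93776 = 46888)
w = 8*I/15 (w = (-8*I/3)/(-5) = -(-8)*I/15 = 8*I/15 ≈ 0.53333*I)
(q - 294731) + w = (46888 - 294731) + 8*I/15 = -247843 + 8*I/15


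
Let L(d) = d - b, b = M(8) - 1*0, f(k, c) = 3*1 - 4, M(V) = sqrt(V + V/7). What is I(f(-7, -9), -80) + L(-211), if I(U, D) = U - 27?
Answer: -239 - 8*sqrt(7)/7 ≈ -242.02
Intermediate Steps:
M(V) = 2*sqrt(14)*sqrt(V)/7 (M(V) = sqrt(V + V*(1/7)) = sqrt(V + V/7) = sqrt(8*V/7) = 2*sqrt(14)*sqrt(V)/7)
f(k, c) = -1 (f(k, c) = 3 - 4 = -1)
I(U, D) = -27 + U
b = 8*sqrt(7)/7 (b = 2*sqrt(14)*sqrt(8)/7 - 1*0 = 2*sqrt(14)*(2*sqrt(2))/7 + 0 = 8*sqrt(7)/7 + 0 = 8*sqrt(7)/7 ≈ 3.0237)
L(d) = d - 8*sqrt(7)/7
I(f(-7, -9), -80) + L(-211) = (-27 - 1) + (-211 - 8*sqrt(7)/7) = -28 + (-211 - 8*sqrt(7)/7) = -239 - 8*sqrt(7)/7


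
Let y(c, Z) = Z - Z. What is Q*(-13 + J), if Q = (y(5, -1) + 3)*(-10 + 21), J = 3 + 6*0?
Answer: -330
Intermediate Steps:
J = 3 (J = 3 + 0 = 3)
y(c, Z) = 0
Q = 33 (Q = (0 + 3)*(-10 + 21) = 3*11 = 33)
Q*(-13 + J) = 33*(-13 + 3) = 33*(-10) = -330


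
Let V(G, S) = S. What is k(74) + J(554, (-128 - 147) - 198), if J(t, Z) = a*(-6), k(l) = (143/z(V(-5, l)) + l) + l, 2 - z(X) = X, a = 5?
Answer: 8353/72 ≈ 116.01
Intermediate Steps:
z(X) = 2 - X
k(l) = 2*l + 143/(2 - l) (k(l) = (143/(2 - l) + l) + l = (l + 143/(2 - l)) + l = 2*l + 143/(2 - l))
J(t, Z) = -30 (J(t, Z) = 5*(-6) = -30)
k(74) + J(554, (-128 - 147) - 198) = (-143 + 2*74*(-2 + 74))/(-2 + 74) - 30 = (-143 + 2*74*72)/72 - 30 = (-143 + 10656)/72 - 30 = (1/72)*10513 - 30 = 10513/72 - 30 = 8353/72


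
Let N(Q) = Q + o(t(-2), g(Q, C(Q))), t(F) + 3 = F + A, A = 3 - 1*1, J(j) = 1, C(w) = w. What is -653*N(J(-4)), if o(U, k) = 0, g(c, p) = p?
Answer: -653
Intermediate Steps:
A = 2 (A = 3 - 1 = 2)
t(F) = -1 + F (t(F) = -3 + (F + 2) = -3 + (2 + F) = -1 + F)
N(Q) = Q (N(Q) = Q + 0 = Q)
-653*N(J(-4)) = -653*1 = -653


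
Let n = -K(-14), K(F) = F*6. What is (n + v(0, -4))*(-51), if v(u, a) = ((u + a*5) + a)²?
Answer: -33660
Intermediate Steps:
K(F) = 6*F
v(u, a) = (u + 6*a)² (v(u, a) = ((u + 5*a) + a)² = (u + 6*a)²)
n = 84 (n = -6*(-14) = -1*(-84) = 84)
(n + v(0, -4))*(-51) = (84 + (0 + 6*(-4))²)*(-51) = (84 + (0 - 24)²)*(-51) = (84 + (-24)²)*(-51) = (84 + 576)*(-51) = 660*(-51) = -33660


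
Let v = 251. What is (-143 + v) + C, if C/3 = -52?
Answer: -48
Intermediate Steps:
C = -156 (C = 3*(-52) = -156)
(-143 + v) + C = (-143 + 251) - 156 = 108 - 156 = -48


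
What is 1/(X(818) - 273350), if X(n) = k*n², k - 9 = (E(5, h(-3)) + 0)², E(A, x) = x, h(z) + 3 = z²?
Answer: 1/29837230 ≈ 3.3515e-8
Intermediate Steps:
h(z) = -3 + z²
k = 45 (k = 9 + ((-3 + (-3)²) + 0)² = 9 + ((-3 + 9) + 0)² = 9 + (6 + 0)² = 9 + 6² = 9 + 36 = 45)
X(n) = 45*n²
1/(X(818) - 273350) = 1/(45*818² - 273350) = 1/(45*669124 - 273350) = 1/(30110580 - 273350) = 1/29837230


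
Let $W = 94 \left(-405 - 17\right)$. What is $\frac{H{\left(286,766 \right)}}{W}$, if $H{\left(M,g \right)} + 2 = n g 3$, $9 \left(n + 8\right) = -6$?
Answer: $\frac{9959}{19834} \approx 0.50212$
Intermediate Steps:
$n = - \frac{26}{3}$ ($n = -8 + \frac{1}{9} \left(-6\right) = -8 - \frac{2}{3} = - \frac{26}{3} \approx -8.6667$)
$W = -39668$ ($W = 94 \left(-422\right) = -39668$)
$H{\left(M,g \right)} = -2 - 26 g$ ($H{\left(M,g \right)} = -2 + - \frac{26 g}{3} \cdot 3 = -2 - 26 g$)
$\frac{H{\left(286,766 \right)}}{W} = \frac{-2 - 19916}{-39668} = \left(-2 - 19916\right) \left(- \frac{1}{39668}\right) = \left(-19918\right) \left(- \frac{1}{39668}\right) = \frac{9959}{19834}$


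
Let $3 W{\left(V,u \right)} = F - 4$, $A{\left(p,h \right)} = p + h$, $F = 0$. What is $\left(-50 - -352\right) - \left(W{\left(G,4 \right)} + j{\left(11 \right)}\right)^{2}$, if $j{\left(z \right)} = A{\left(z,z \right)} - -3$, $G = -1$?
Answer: $- \frac{2323}{9} \approx -258.11$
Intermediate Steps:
$A{\left(p,h \right)} = h + p$
$W{\left(V,u \right)} = - \frac{4}{3}$ ($W{\left(V,u \right)} = \frac{0 - 4}{3} = \frac{1}{3} \left(-4\right) = - \frac{4}{3}$)
$j{\left(z \right)} = 3 + 2 z$ ($j{\left(z \right)} = \left(z + z\right) - -3 = 2 z + 3 = 3 + 2 z$)
$\left(-50 - -352\right) - \left(W{\left(G,4 \right)} + j{\left(11 \right)}\right)^{2} = \left(-50 - -352\right) - \left(- \frac{4}{3} + \left(3 + 2 \cdot 11\right)\right)^{2} = \left(-50 + 352\right) - \left(- \frac{4}{3} + \left(3 + 22\right)\right)^{2} = 302 - \left(- \frac{4}{3} + 25\right)^{2} = 302 - \left(\frac{71}{3}\right)^{2} = 302 - \frac{5041}{9} = - \frac{2323}{9}$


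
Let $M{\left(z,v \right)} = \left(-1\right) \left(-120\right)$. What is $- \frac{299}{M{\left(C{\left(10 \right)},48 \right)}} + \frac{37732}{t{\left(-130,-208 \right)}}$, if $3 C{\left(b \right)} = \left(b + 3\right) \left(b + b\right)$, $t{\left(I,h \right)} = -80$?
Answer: $- \frac{56897}{120} \approx -474.14$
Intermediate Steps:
$C{\left(b \right)} = \frac{2 b \left(3 + b\right)}{3}$ ($C{\left(b \right)} = \frac{\left(b + 3\right) \left(b + b\right)}{3} = \frac{\left(3 + b\right) 2 b}{3} = \frac{2 b \left(3 + b\right)}{3}$)
$M{\left(z,v \right)} = 120$
$- \frac{299}{M{\left(C{\left(10 \right)},48 \right)}} + \frac{37732}{t{\left(-130,-208 \right)}} = - \frac{299}{120} + \frac{37732}{-80} = \left(-299\right) \frac{1}{120} + 37732 \left(- \frac{1}{80}\right) = - \frac{299}{120} - \frac{9433}{20} = - \frac{56897}{120}$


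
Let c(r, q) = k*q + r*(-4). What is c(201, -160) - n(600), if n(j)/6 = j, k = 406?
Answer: -69364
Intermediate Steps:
n(j) = 6*j
c(r, q) = -4*r + 406*q (c(r, q) = 406*q + r*(-4) = 406*q - 4*r = -4*r + 406*q)
c(201, -160) - n(600) = (-4*201 + 406*(-160)) - 6*600 = (-804 - 64960) - 1*3600 = -65764 - 3600 = -69364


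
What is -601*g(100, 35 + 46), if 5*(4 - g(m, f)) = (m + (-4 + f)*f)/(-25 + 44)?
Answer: 3580157/95 ≈ 37686.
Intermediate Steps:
g(m, f) = 4 - m/95 - f*(-4 + f)/95 (g(m, f) = 4 - (m + (-4 + f)*f)/(5*(-25 + 44)) = 4 - (m + f*(-4 + f))/(5*19) = 4 - (m/19 + f*(-4 + f)/19)/5 = 4 + (-m/95 - f*(-4 + f)/95) = 4 - m/95 - f*(-4 + f)/95)
-601*g(100, 35 + 46) = -601*(4 - 1/95*100 - (35 + 46)²/95 + 4*(35 + 46)/95) = -601*(4 - 20/19 - 1/95*81² + (4/95)*81) = -601*(4 - 20/19 - 1/95*6561 + 324/95) = -601*(4 - 20/19 - 6561/95 + 324/95) = -601*(-5957/95) = 3580157/95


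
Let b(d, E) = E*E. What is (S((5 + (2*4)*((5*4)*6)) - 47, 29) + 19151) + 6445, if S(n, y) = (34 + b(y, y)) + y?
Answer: 26500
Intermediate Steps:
b(d, E) = E²
S(n, y) = 34 + y + y² (S(n, y) = (34 + y²) + y = 34 + y + y²)
(S((5 + (2*4)*((5*4)*6)) - 47, 29) + 19151) + 6445 = ((34 + 29 + 29²) + 19151) + 6445 = ((34 + 29 + 841) + 19151) + 6445 = (904 + 19151) + 6445 = 20055 + 6445 = 26500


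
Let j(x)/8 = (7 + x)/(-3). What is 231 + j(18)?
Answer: 493/3 ≈ 164.33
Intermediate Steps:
j(x) = -56/3 - 8*x/3 (j(x) = 8*((7 + x)/(-3)) = 8*((7 + x)*(-⅓)) = 8*(-7/3 - x/3) = -56/3 - 8*x/3)
231 + j(18) = 231 + (-56/3 - 8/3*18) = 231 + (-56/3 - 48) = 231 - 200/3 = 493/3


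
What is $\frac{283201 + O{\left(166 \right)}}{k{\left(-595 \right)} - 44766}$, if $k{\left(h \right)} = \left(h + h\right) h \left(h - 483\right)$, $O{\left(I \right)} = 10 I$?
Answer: $- \frac{284861}{763322666} \approx -0.00037319$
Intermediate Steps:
$k{\left(h \right)} = 2 h^{2} \left(-483 + h\right)$ ($k{\left(h \right)} = 2 h h \left(-483 + h\right) = 2 h^{2} \left(-483 + h\right)$)
$\frac{283201 + O{\left(166 \right)}}{k{\left(-595 \right)} - 44766} = \frac{283201 + 10 \cdot 166}{2 \left(-595\right)^{2} \left(-483 - 595\right) - 44766} = \frac{283201 + 1660}{2 \cdot 354025 \left(-1078\right) - 44766} = \frac{284861}{-763277900 - 44766} = \frac{284861}{-763322666} = 284861 \left(- \frac{1}{763322666}\right) = - \frac{284861}{763322666}$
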